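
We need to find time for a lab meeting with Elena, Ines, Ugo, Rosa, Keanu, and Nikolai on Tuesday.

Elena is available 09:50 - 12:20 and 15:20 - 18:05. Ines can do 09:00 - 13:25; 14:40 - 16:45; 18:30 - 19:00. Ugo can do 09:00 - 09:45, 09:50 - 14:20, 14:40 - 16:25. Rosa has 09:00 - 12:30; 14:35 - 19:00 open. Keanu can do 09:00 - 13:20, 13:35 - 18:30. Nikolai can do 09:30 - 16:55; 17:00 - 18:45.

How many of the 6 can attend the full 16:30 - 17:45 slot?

3

Elena, Rosa, and Keanu can make the full 16:30-17:45 slot — that's 3.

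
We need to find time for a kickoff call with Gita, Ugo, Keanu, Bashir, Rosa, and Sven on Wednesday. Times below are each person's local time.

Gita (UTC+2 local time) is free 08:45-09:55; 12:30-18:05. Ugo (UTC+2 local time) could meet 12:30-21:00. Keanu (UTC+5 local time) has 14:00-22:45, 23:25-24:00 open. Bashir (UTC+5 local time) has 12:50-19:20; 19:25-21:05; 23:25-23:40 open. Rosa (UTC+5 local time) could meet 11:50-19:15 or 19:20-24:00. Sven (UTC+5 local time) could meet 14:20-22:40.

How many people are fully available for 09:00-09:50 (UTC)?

3

Gita in UTC: 06:45-07:55, 10:30-16:05 (subtract 2h to convert from UTC+2).
Ugo in UTC: 10:30-19:00 (subtract 2h to convert from UTC+2).
Keanu in UTC: 09:00-17:45, 18:25-19:00 (subtract 5h to convert from UTC+5).
Bashir in UTC: 07:50-14:20, 14:25-16:05, 18:25-18:40 (subtract 5h to convert from UTC+5).
Rosa in UTC: 06:50-14:15, 14:20-19:00 (subtract 5h to convert from UTC+5).
Sven in UTC: 09:20-17:40 (subtract 5h to convert from UTC+5).
Keanu, Bashir, and Rosa can make the full 09:00-09:50 slot — that's 3.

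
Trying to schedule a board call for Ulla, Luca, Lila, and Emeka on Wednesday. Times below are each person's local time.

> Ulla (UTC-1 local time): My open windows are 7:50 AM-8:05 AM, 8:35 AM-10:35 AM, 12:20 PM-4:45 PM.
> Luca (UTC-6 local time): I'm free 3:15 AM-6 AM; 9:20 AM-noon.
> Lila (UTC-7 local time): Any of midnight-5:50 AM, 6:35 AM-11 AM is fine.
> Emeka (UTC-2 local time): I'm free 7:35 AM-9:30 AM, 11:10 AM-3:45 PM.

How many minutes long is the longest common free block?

Ulla in UTC: 08:50-09:05, 09:35-11:35, 13:20-17:45 (add 1h to convert from UTC-1).
Luca in UTC: 09:15-12:00, 15:20-18:00 (add 6h to convert from UTC-6).
Lila in UTC: 07:00-12:50, 13:35-18:00 (add 7h to convert from UTC-7).
Emeka in UTC: 09:35-11:30, 13:10-17:45 (add 2h to convert from UTC-2).
Ulla ∩ Luca: 09:35-11:35, 15:20-17:45.
Ulla ∩ Luca ∩ Lila: 09:35-11:35, 15:20-17:45.
Ulla ∩ Luca ∩ Lila ∩ Emeka: 09:35-11:30, 15:20-17:45.
So the common availability across everyone is 09:35-11:30, 15:20-17:45.
The longest is 15:20-17:45 at 145 minutes.

145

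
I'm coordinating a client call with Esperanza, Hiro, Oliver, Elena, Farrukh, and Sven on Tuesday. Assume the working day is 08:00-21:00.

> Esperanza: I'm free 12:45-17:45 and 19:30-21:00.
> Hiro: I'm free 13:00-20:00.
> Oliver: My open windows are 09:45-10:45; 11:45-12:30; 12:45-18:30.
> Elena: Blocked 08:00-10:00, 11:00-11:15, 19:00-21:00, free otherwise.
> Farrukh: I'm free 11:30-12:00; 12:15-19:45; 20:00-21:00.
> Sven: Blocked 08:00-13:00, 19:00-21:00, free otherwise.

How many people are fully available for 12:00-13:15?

Esperanza free: 12:45-17:45, 19:30-21:00.
Hiro free: 13:00-20:00.
Oliver free: 09:45-10:45, 11:45-12:30, 12:45-18:30.
Elena free: 10:00-11:00, 11:15-19:00 (invert busy blocks within the working day).
Farrukh free: 11:30-12:00, 12:15-19:45, 20:00-21:00.
Sven free: 13:00-19:00 (invert busy blocks within the working day).
Elena can make the full 12:00-13:15 slot — that's 1.

1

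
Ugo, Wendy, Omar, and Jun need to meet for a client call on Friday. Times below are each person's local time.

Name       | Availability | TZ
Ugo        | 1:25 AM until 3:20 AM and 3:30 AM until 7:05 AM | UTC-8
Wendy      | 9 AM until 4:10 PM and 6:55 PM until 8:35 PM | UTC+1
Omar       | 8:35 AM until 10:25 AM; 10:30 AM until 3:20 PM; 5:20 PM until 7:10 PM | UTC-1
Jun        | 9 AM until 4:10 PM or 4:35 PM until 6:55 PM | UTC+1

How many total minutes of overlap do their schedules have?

Ugo in UTC: 09:25-11:20, 11:30-15:05 (add 8h to convert from UTC-8).
Wendy in UTC: 08:00-15:10, 17:55-19:35 (subtract 1h to convert from UTC+1).
Omar in UTC: 09:35-11:25, 11:30-16:20, 18:20-20:10 (add 1h to convert from UTC-1).
Jun in UTC: 08:00-15:10, 15:35-17:55 (subtract 1h to convert from UTC+1).
Ugo ∩ Wendy: 09:25-11:20, 11:30-15:05.
Ugo ∩ Wendy ∩ Omar: 09:35-11:20, 11:30-15:05.
Ugo ∩ Wendy ∩ Omar ∩ Jun: 09:35-11:20, 11:30-15:05.
Those are the intersection windows.
Summing the common windows: 105 + 215 = 320 minutes.

320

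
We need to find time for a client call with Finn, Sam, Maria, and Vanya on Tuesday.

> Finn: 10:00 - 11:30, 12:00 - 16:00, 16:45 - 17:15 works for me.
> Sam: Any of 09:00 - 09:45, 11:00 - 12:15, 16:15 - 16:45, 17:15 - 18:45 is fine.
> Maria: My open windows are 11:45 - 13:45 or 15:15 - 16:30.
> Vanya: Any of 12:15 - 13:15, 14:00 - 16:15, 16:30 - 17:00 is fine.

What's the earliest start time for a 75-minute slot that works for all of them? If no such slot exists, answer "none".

Finn ∩ Sam: 11:00-11:30, 12:00-12:15.
Finn ∩ Sam ∩ Maria: 12:00-12:15.
Finn ∩ Sam ∩ Maria ∩ Vanya: ∅.
There is no time when everyone is free.
No common window is at least 75 minutes long.

none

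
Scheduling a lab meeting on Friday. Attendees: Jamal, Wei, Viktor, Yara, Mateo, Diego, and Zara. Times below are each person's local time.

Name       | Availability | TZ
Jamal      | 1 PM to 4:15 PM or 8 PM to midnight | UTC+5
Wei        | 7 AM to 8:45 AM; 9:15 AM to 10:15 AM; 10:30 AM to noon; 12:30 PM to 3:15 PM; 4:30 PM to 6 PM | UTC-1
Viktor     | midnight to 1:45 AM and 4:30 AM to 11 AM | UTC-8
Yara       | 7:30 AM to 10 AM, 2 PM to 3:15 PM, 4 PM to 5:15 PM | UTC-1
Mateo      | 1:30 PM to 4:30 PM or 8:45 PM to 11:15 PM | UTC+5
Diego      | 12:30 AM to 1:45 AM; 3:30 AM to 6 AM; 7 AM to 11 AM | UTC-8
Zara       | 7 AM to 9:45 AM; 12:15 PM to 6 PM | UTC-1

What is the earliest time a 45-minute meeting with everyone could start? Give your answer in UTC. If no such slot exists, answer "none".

Jamal in UTC: 08:00-11:15, 15:00-19:00 (subtract 5h to convert from UTC+5).
Wei in UTC: 08:00-09:45, 10:15-11:15, 11:30-13:00, 13:30-16:15, 17:30-19:00 (add 1h to convert from UTC-1).
Viktor in UTC: 08:00-09:45, 12:30-19:00 (add 8h to convert from UTC-8).
Yara in UTC: 08:30-11:00, 15:00-16:15, 17:00-18:15 (add 1h to convert from UTC-1).
Mateo in UTC: 08:30-11:30, 15:45-18:15 (subtract 5h to convert from UTC+5).
Diego in UTC: 08:30-09:45, 11:30-14:00, 15:00-19:00 (add 8h to convert from UTC-8).
Zara in UTC: 08:00-10:45, 13:15-19:00 (add 1h to convert from UTC-1).
Jamal ∩ Wei: 08:00-09:45, 10:15-11:15, 15:00-16:15, 17:30-19:00.
Jamal ∩ Wei ∩ Viktor: 08:00-09:45, 15:00-16:15, 17:30-19:00.
Jamal ∩ Wei ∩ Viktor ∩ Yara: 08:30-09:45, 15:00-16:15, 17:30-18:15.
Jamal ∩ Wei ∩ Viktor ∩ Yara ∩ Mateo: 08:30-09:45, 15:45-16:15, 17:30-18:15.
Jamal ∩ Wei ∩ Viktor ∩ Yara ∩ Mateo ∩ Diego: 08:30-09:45, 15:45-16:15, 17:30-18:15.
Jamal ∩ Wei ∩ Viktor ∩ Yara ∩ Mateo ∩ Diego ∩ Zara: 08:30-09:45, 15:45-16:15, 17:30-18:15.
So the common availability across everyone is 08:30-09:45, 15:45-16:15, 17:30-18:15.
The first common window of at least 45 minutes is 08:30-09:45, so the earliest start is 08:30.

08:30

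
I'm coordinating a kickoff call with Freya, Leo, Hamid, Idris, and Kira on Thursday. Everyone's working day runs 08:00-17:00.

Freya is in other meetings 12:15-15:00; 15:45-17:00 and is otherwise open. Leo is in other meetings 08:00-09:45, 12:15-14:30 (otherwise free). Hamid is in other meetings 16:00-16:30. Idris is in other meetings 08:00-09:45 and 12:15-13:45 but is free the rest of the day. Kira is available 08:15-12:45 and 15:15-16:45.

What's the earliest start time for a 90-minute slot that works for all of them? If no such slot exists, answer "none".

Freya free: 08:00-12:15, 15:00-15:45 (invert busy blocks within the working day).
Leo free: 09:45-12:15, 14:30-17:00 (invert busy blocks within the working day).
Hamid free: 08:00-16:00, 16:30-17:00 (invert busy blocks within the working day).
Idris free: 09:45-12:15, 13:45-17:00 (invert busy blocks within the working day).
Kira free: 08:15-12:45, 15:15-16:45.
Freya ∩ Leo: 09:45-12:15, 15:00-15:45.
Freya ∩ Leo ∩ Hamid: 09:45-12:15, 15:00-15:45.
Freya ∩ Leo ∩ Hamid ∩ Idris: 09:45-12:15, 15:00-15:45.
Freya ∩ Leo ∩ Hamid ∩ Idris ∩ Kira: 09:45-12:15, 15:15-15:45.
The first common window of at least 90 minutes is 09:45-12:15, so the earliest start is 09:45.

09:45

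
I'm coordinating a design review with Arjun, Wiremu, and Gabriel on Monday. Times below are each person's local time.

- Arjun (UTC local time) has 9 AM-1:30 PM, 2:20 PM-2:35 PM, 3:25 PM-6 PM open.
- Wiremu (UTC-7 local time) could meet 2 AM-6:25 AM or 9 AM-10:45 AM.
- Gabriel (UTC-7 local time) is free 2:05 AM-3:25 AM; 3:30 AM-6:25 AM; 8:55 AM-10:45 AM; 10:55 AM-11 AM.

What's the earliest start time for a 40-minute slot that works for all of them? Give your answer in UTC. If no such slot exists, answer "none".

Arjun in UTC: 09:00-13:30, 14:20-14:35, 15:25-18:00.
Wiremu in UTC: 09:00-13:25, 16:00-17:45 (add 7h to convert from UTC-7).
Gabriel in UTC: 09:05-10:25, 10:30-13:25, 15:55-17:45, 17:55-18:00 (add 7h to convert from UTC-7).
Arjun ∩ Wiremu: 09:00-13:25, 16:00-17:45.
Arjun ∩ Wiremu ∩ Gabriel: 09:05-10:25, 10:30-13:25, 16:00-17:45.
The first common window of at least 40 minutes is 09:05-10:25, so the earliest start is 09:05.

09:05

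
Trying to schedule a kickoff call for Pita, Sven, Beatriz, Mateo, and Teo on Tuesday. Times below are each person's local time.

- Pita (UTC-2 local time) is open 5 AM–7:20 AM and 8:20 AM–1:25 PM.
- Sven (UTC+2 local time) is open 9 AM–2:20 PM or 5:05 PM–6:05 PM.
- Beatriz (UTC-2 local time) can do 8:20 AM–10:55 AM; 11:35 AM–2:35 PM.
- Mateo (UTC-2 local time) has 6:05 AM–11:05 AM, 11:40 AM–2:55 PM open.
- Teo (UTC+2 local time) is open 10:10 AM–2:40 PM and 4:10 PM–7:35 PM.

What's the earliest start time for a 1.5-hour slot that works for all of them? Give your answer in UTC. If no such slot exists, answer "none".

Pita in UTC: 07:00-09:20, 10:20-15:25 (add 2h to convert from UTC-2).
Sven in UTC: 07:00-12:20, 15:05-16:05 (subtract 2h to convert from UTC+2).
Beatriz in UTC: 10:20-12:55, 13:35-16:35 (add 2h to convert from UTC-2).
Mateo in UTC: 08:05-13:05, 13:40-16:55 (add 2h to convert from UTC-2).
Teo in UTC: 08:10-12:40, 14:10-17:35 (subtract 2h to convert from UTC+2).
Pita ∩ Sven: 07:00-09:20, 10:20-12:20, 15:05-15:25.
Pita ∩ Sven ∩ Beatriz: 10:20-12:20, 15:05-15:25.
Pita ∩ Sven ∩ Beatriz ∩ Mateo: 10:20-12:20, 15:05-15:25.
Pita ∩ Sven ∩ Beatriz ∩ Mateo ∩ Teo: 10:20-12:20, 15:05-15:25.
The first common window of at least 90 minutes is 10:20-12:20, so the earliest start is 10:20.

10:20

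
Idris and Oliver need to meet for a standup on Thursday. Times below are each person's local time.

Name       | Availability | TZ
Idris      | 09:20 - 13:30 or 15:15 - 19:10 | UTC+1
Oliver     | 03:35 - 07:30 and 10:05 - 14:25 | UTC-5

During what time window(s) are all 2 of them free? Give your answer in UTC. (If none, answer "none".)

Idris in UTC: 08:20-12:30, 14:15-18:10 (subtract 1h to convert from UTC+1).
Oliver in UTC: 08:35-12:30, 15:05-19:25 (add 5h to convert from UTC-5).
Idris ∩ Oliver: 08:35-12:30, 15:05-18:10.
Those are the intersection windows.

08:35-12:30, 15:05-18:10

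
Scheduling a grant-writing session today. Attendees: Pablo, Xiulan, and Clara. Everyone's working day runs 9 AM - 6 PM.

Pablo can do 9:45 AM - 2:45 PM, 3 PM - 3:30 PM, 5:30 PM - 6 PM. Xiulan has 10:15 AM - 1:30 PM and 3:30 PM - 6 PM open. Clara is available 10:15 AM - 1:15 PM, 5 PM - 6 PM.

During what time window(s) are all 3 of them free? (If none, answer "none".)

10:15-13:15, 17:30-18:00

Pablo ∩ Xiulan: 10:15-13:30, 17:30-18:00.
Pablo ∩ Xiulan ∩ Clara: 10:15-13:15, 17:30-18:00.
Those are the intersection windows.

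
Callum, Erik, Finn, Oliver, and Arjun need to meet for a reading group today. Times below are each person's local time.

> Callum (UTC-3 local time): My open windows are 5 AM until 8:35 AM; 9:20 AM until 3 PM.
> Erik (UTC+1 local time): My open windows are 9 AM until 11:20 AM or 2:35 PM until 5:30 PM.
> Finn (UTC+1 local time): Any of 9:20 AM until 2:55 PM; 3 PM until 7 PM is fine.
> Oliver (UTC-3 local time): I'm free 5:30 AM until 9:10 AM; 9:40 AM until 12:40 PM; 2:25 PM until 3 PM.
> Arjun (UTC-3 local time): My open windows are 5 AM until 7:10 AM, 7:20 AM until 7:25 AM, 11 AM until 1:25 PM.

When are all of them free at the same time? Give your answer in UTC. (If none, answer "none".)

08:30-10:10, 14:00-15:40

Callum in UTC: 08:00-11:35, 12:20-18:00 (add 3h to convert from UTC-3).
Erik in UTC: 08:00-10:20, 13:35-16:30 (subtract 1h to convert from UTC+1).
Finn in UTC: 08:20-13:55, 14:00-18:00 (subtract 1h to convert from UTC+1).
Oliver in UTC: 08:30-12:10, 12:40-15:40, 17:25-18:00 (add 3h to convert from UTC-3).
Arjun in UTC: 08:00-10:10, 10:20-10:25, 14:00-16:25 (add 3h to convert from UTC-3).
Callum ∩ Erik: 08:00-10:20, 13:35-16:30.
Callum ∩ Erik ∩ Finn: 08:20-10:20, 13:35-13:55, 14:00-16:30.
Callum ∩ Erik ∩ Finn ∩ Oliver: 08:30-10:20, 13:35-13:55, 14:00-15:40.
Callum ∩ Erik ∩ Finn ∩ Oliver ∩ Arjun: 08:30-10:10, 14:00-15:40.
So the common availability across everyone is 08:30-10:10, 14:00-15:40.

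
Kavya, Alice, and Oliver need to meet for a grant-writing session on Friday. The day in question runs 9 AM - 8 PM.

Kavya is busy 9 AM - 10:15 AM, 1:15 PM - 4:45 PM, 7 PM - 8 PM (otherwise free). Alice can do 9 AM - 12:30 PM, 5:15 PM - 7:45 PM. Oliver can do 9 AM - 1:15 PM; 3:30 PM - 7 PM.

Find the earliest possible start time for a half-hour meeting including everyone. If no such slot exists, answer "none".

Kavya free: 10:15-13:15, 16:45-19:00 (invert busy blocks within the working day).
Alice free: 09:00-12:30, 17:15-19:45.
Oliver free: 09:00-13:15, 15:30-19:00.
Kavya ∩ Alice: 10:15-12:30, 17:15-19:00.
Kavya ∩ Alice ∩ Oliver: 10:15-12:30, 17:15-19:00.
The first common window of at least 30 minutes is 10:15-12:30, so the earliest start is 10:15.

10:15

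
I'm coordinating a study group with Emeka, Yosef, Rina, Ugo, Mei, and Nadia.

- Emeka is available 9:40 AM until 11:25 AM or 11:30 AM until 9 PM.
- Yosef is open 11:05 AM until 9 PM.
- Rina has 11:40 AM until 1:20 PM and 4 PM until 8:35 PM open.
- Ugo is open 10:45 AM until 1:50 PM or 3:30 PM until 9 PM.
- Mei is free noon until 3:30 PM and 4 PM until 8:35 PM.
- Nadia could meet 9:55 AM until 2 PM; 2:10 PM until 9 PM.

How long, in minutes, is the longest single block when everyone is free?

Emeka ∩ Yosef: 11:05-11:25, 11:30-21:00.
Emeka ∩ Yosef ∩ Rina: 11:40-13:20, 16:00-20:35.
Emeka ∩ Yosef ∩ Rina ∩ Ugo: 11:40-13:20, 16:00-20:35.
Emeka ∩ Yosef ∩ Rina ∩ Ugo ∩ Mei: 12:00-13:20, 16:00-20:35.
Emeka ∩ Yosef ∩ Rina ∩ Ugo ∩ Mei ∩ Nadia: 12:00-13:20, 16:00-20:35.
Those are the intersection windows.
The longest is 16:00-20:35 at 275 minutes.

275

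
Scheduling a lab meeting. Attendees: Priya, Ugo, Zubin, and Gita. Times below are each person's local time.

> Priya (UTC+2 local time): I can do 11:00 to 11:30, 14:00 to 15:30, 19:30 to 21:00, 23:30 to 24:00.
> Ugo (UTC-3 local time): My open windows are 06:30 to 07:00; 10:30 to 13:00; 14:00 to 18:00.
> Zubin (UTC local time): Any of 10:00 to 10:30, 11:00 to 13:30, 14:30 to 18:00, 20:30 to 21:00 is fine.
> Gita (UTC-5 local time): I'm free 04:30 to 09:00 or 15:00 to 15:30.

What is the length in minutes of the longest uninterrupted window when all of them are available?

Priya in UTC: 09:00-09:30, 12:00-13:30, 17:30-19:00, 21:30-22:00 (subtract 2h to convert from UTC+2).
Ugo in UTC: 09:30-10:00, 13:30-16:00, 17:00-21:00 (add 3h to convert from UTC-3).
Zubin in UTC: 10:00-10:30, 11:00-13:30, 14:30-18:00, 20:30-21:00.
Gita in UTC: 09:30-14:00, 20:00-20:30 (add 5h to convert from UTC-5).
Priya ∩ Ugo: 17:30-19:00.
Priya ∩ Ugo ∩ Zubin: 17:30-18:00.
Priya ∩ Ugo ∩ Zubin ∩ Gita: ∅.
There is no time when everyone is free.
No common window exists, so the longest block is 0 minutes.

0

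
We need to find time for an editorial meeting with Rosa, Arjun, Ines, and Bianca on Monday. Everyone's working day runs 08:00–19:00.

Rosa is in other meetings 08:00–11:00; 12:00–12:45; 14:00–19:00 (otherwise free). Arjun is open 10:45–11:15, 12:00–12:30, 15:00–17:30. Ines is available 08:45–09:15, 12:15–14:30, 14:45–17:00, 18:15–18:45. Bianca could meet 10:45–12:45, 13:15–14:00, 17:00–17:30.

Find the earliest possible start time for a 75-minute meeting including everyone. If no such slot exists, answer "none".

Rosa free: 11:00-12:00, 12:45-14:00 (invert busy blocks within the working day).
Arjun free: 10:45-11:15, 12:00-12:30, 15:00-17:30.
Ines free: 08:45-09:15, 12:15-14:30, 14:45-17:00, 18:15-18:45.
Bianca free: 10:45-12:45, 13:15-14:00, 17:00-17:30.
Rosa ∩ Arjun: 11:00-11:15.
Rosa ∩ Arjun ∩ Ines: ∅.
Rosa ∩ Arjun ∩ Ines ∩ Bianca: ∅.
There is no time when everyone is free.
No common window is at least 75 minutes long.

none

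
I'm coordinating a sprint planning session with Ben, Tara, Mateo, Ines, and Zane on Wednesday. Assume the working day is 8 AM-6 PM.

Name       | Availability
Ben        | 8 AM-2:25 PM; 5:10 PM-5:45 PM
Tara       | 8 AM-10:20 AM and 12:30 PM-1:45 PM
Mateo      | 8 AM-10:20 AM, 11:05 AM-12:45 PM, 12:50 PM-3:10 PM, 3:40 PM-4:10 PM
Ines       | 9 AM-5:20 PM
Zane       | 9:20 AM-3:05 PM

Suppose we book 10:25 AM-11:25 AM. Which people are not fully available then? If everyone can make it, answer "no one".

Ben: free for 10:25-11:25. Tara: not fully free for 10:25-11:25. Mateo: not fully free for 10:25-11:25. Ines: free for 10:25-11:25. Zane: free for 10:25-11:25.

Mateo, Tara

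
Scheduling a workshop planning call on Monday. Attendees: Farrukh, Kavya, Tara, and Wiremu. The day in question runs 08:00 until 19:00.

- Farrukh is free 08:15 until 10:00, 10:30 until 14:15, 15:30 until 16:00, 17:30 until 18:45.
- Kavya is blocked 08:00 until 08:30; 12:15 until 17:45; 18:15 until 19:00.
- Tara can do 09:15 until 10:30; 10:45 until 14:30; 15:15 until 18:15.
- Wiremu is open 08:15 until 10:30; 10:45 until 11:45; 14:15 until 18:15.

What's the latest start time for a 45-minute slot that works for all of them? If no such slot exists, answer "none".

Farrukh free: 08:15-10:00, 10:30-14:15, 15:30-16:00, 17:30-18:45.
Kavya free: 08:30-12:15, 17:45-18:15 (invert busy blocks within the working day).
Tara free: 09:15-10:30, 10:45-14:30, 15:15-18:15.
Wiremu free: 08:15-10:30, 10:45-11:45, 14:15-18:15.
Farrukh ∩ Kavya: 08:30-10:00, 10:30-12:15, 17:45-18:15.
Farrukh ∩ Kavya ∩ Tara: 09:15-10:00, 10:45-12:15, 17:45-18:15.
Farrukh ∩ Kavya ∩ Tara ∩ Wiremu: 09:15-10:00, 10:45-11:45, 17:45-18:15.
So the common availability across everyone is 09:15-10:00, 10:45-11:45, 17:45-18:15.
The last common window of at least 45 minutes is 10:45-11:45; a 45-minute meeting can start as late as 11:00 and still end by 11:45.

11:00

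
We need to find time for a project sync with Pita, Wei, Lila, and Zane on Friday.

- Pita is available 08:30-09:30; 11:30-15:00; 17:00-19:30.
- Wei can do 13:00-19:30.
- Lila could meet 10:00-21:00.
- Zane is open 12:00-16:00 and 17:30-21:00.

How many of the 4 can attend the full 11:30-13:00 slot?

2

Pita and Lila can make the full 11:30-13:00 slot — that's 2.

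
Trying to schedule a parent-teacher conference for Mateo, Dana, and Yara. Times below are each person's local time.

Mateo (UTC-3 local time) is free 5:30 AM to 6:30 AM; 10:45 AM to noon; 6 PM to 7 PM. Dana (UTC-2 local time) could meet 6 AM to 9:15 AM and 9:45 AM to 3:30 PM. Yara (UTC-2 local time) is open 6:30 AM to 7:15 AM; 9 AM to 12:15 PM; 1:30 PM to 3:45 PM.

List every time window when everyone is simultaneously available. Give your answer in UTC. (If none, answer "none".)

08:30-09:15, 13:45-14:15

Mateo in UTC: 08:30-09:30, 13:45-15:00, 21:00-22:00 (add 3h to convert from UTC-3).
Dana in UTC: 08:00-11:15, 11:45-17:30 (add 2h to convert from UTC-2).
Yara in UTC: 08:30-09:15, 11:00-14:15, 15:30-17:45 (add 2h to convert from UTC-2).
Mateo ∩ Dana: 08:30-09:30, 13:45-15:00.
Mateo ∩ Dana ∩ Yara: 08:30-09:15, 13:45-14:15.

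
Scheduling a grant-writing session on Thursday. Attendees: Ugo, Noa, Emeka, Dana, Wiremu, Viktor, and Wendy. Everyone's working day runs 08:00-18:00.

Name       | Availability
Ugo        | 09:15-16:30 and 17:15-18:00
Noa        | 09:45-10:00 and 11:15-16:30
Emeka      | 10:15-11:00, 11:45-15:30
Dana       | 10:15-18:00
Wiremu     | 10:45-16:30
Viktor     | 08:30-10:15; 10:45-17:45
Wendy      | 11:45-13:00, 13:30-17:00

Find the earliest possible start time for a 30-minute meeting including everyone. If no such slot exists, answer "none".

11:45

Ugo ∩ Noa: 09:45-10:00, 11:15-16:30.
Ugo ∩ Noa ∩ Emeka: 11:45-15:30.
Ugo ∩ Noa ∩ Emeka ∩ Dana: 11:45-15:30.
Ugo ∩ Noa ∩ Emeka ∩ Dana ∩ Wiremu: 11:45-15:30.
Ugo ∩ Noa ∩ Emeka ∩ Dana ∩ Wiremu ∩ Viktor: 11:45-15:30.
Ugo ∩ Noa ∩ Emeka ∩ Dana ∩ Wiremu ∩ Viktor ∩ Wendy: 11:45-13:00, 13:30-15:30.
The first common window of at least 30 minutes is 11:45-13:00, so the earliest start is 11:45.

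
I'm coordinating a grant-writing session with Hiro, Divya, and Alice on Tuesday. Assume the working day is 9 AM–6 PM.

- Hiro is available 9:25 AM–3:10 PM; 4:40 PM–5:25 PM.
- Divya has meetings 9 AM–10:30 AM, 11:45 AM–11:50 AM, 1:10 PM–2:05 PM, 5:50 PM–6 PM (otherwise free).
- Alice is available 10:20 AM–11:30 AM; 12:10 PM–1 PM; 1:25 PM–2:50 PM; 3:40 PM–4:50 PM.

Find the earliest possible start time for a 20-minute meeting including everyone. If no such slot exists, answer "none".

Hiro free: 09:25-15:10, 16:40-17:25.
Divya free: 10:30-11:45, 11:50-13:10, 14:05-17:50 (invert busy blocks within the working day).
Alice free: 10:20-11:30, 12:10-13:00, 13:25-14:50, 15:40-16:50.
Hiro ∩ Divya: 10:30-11:45, 11:50-13:10, 14:05-15:10, 16:40-17:25.
Hiro ∩ Divya ∩ Alice: 10:30-11:30, 12:10-13:00, 14:05-14:50, 16:40-16:50.
The first common window of at least 20 minutes is 10:30-11:30, so the earliest start is 10:30.

10:30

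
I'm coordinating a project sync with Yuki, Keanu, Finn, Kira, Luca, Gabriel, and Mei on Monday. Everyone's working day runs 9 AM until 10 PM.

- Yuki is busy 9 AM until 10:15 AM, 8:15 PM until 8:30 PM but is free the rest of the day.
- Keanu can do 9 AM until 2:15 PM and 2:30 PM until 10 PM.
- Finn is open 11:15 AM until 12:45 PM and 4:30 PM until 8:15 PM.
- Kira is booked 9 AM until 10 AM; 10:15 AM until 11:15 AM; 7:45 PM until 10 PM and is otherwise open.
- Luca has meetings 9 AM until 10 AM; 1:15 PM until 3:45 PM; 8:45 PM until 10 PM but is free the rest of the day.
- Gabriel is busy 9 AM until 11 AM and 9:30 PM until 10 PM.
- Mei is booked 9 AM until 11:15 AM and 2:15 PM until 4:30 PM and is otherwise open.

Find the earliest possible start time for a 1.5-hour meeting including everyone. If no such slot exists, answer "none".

11:15

Yuki free: 10:15-20:15, 20:30-22:00 (invert busy blocks within the working day).
Keanu free: 09:00-14:15, 14:30-22:00.
Finn free: 11:15-12:45, 16:30-20:15.
Kira free: 10:00-10:15, 11:15-19:45 (invert busy blocks within the working day).
Luca free: 10:00-13:15, 15:45-20:45 (invert busy blocks within the working day).
Gabriel free: 11:00-21:30 (invert busy blocks within the working day).
Mei free: 11:15-14:15, 16:30-22:00 (invert busy blocks within the working day).
Yuki ∩ Keanu: 10:15-14:15, 14:30-20:15, 20:30-22:00.
Yuki ∩ Keanu ∩ Finn: 11:15-12:45, 16:30-20:15.
Yuki ∩ Keanu ∩ Finn ∩ Kira: 11:15-12:45, 16:30-19:45.
Yuki ∩ Keanu ∩ Finn ∩ Kira ∩ Luca: 11:15-12:45, 16:30-19:45.
Yuki ∩ Keanu ∩ Finn ∩ Kira ∩ Luca ∩ Gabriel: 11:15-12:45, 16:30-19:45.
Yuki ∩ Keanu ∩ Finn ∩ Kira ∩ Luca ∩ Gabriel ∩ Mei: 11:15-12:45, 16:30-19:45.
Those are the intersection windows.
The first common window of at least 90 minutes is 11:15-12:45, so the earliest start is 11:15.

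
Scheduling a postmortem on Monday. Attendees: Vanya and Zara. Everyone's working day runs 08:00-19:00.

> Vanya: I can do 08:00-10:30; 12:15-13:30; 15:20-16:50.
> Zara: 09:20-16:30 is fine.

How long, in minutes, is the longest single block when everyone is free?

75

Vanya ∩ Zara: 09:20-10:30, 12:15-13:30, 15:20-16:30.
So the common availability across everyone is 09:20-10:30, 12:15-13:30, 15:20-16:30.
The longest is 12:15-13:30 at 75 minutes.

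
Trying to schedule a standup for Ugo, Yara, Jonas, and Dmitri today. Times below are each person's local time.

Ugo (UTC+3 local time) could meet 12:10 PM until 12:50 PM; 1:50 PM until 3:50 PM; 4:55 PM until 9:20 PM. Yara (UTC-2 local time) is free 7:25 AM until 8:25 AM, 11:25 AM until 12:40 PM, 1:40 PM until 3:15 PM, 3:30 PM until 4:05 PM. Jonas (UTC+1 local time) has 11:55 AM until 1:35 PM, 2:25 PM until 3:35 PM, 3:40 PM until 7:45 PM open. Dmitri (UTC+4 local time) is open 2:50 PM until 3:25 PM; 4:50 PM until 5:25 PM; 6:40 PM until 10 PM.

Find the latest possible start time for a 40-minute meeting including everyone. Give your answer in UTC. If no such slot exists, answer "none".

16:35

Ugo in UTC: 09:10-09:50, 10:50-12:50, 13:55-18:20 (subtract 3h to convert from UTC+3).
Yara in UTC: 09:25-10:25, 13:25-14:40, 15:40-17:15, 17:30-18:05 (add 2h to convert from UTC-2).
Jonas in UTC: 10:55-12:35, 13:25-14:35, 14:40-18:45 (subtract 1h to convert from UTC+1).
Dmitri in UTC: 10:50-11:25, 12:50-13:25, 14:40-18:00 (subtract 4h to convert from UTC+4).
Ugo ∩ Yara: 09:25-09:50, 13:55-14:40, 15:40-17:15, 17:30-18:05.
Ugo ∩ Yara ∩ Jonas: 13:55-14:35, 15:40-17:15, 17:30-18:05.
Ugo ∩ Yara ∩ Jonas ∩ Dmitri: 15:40-17:15, 17:30-18:00.
The last common window of at least 40 minutes is 15:40-17:15; a 40-minute meeting can start as late as 16:35 and still end by 17:15.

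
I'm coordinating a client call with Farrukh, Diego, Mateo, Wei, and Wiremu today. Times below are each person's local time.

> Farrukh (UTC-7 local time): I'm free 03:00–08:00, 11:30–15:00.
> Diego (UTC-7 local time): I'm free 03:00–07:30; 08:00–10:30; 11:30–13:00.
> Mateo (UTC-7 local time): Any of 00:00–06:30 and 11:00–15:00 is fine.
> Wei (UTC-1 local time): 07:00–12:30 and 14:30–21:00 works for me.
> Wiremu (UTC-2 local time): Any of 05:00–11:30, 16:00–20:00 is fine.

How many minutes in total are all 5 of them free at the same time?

Farrukh in UTC: 10:00-15:00, 18:30-22:00 (add 7h to convert from UTC-7).
Diego in UTC: 10:00-14:30, 15:00-17:30, 18:30-20:00 (add 7h to convert from UTC-7).
Mateo in UTC: 07:00-13:30, 18:00-22:00 (add 7h to convert from UTC-7).
Wei in UTC: 08:00-13:30, 15:30-22:00 (add 1h to convert from UTC-1).
Wiremu in UTC: 07:00-13:30, 18:00-22:00 (add 2h to convert from UTC-2).
Farrukh ∩ Diego: 10:00-14:30, 18:30-20:00.
Farrukh ∩ Diego ∩ Mateo: 10:00-13:30, 18:30-20:00.
Farrukh ∩ Diego ∩ Mateo ∩ Wei: 10:00-13:30, 18:30-20:00.
Farrukh ∩ Diego ∩ Mateo ∩ Wei ∩ Wiremu: 10:00-13:30, 18:30-20:00.
Those are the intersection windows.
Summing the common windows: 210 + 90 = 300 minutes.

300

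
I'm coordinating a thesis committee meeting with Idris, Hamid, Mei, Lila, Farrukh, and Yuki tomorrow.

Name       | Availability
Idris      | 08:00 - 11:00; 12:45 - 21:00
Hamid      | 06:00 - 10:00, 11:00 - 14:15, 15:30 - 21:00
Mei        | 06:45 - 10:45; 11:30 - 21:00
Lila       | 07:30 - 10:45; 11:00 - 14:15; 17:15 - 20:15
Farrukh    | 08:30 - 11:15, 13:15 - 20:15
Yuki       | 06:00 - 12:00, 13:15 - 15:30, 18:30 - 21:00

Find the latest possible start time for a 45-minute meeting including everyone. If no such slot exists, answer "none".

19:30

Idris ∩ Hamid: 08:00-10:00, 12:45-14:15, 15:30-21:00.
Idris ∩ Hamid ∩ Mei: 08:00-10:00, 12:45-14:15, 15:30-21:00.
Idris ∩ Hamid ∩ Mei ∩ Lila: 08:00-10:00, 12:45-14:15, 17:15-20:15.
Idris ∩ Hamid ∩ Mei ∩ Lila ∩ Farrukh: 08:30-10:00, 13:15-14:15, 17:15-20:15.
Idris ∩ Hamid ∩ Mei ∩ Lila ∩ Farrukh ∩ Yuki: 08:30-10:00, 13:15-14:15, 18:30-20:15.
The last common window of at least 45 minutes is 18:30-20:15; a 45-minute meeting can start as late as 19:30 and still end by 20:15.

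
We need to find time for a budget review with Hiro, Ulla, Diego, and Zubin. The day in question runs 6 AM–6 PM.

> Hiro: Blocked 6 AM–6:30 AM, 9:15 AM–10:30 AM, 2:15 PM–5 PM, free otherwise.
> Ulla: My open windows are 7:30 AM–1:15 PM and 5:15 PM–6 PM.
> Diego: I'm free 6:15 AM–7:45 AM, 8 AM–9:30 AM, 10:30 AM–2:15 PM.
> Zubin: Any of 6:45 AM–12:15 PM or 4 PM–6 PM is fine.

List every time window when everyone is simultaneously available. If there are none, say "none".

Hiro free: 06:30-09:15, 10:30-14:15, 17:00-18:00 (invert busy blocks within the working day).
Ulla free: 07:30-13:15, 17:15-18:00.
Diego free: 06:15-07:45, 08:00-09:30, 10:30-14:15.
Zubin free: 06:45-12:15, 16:00-18:00.
Hiro ∩ Ulla: 07:30-09:15, 10:30-13:15, 17:15-18:00.
Hiro ∩ Ulla ∩ Diego: 07:30-07:45, 08:00-09:15, 10:30-13:15.
Hiro ∩ Ulla ∩ Diego ∩ Zubin: 07:30-07:45, 08:00-09:15, 10:30-12:15.
Those are the intersection windows.

07:30-07:45, 08:00-09:15, 10:30-12:15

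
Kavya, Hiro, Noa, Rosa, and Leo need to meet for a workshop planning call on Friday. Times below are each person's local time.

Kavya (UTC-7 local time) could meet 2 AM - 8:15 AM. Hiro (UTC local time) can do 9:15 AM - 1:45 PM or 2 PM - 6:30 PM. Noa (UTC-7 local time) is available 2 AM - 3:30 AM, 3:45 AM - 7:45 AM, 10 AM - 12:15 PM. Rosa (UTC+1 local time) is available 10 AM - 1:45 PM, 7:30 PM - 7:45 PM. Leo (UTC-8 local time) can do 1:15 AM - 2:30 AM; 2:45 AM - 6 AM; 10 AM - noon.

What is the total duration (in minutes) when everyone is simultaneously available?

Kavya in UTC: 09:00-15:15 (add 7h to convert from UTC-7).
Hiro in UTC: 09:15-13:45, 14:00-18:30.
Noa in UTC: 09:00-10:30, 10:45-14:45, 17:00-19:15 (add 7h to convert from UTC-7).
Rosa in UTC: 09:00-12:45, 18:30-18:45 (subtract 1h to convert from UTC+1).
Leo in UTC: 09:15-10:30, 10:45-14:00, 18:00-20:00 (add 8h to convert from UTC-8).
Kavya ∩ Hiro: 09:15-13:45, 14:00-15:15.
Kavya ∩ Hiro ∩ Noa: 09:15-10:30, 10:45-13:45, 14:00-14:45.
Kavya ∩ Hiro ∩ Noa ∩ Rosa: 09:15-10:30, 10:45-12:45.
Kavya ∩ Hiro ∩ Noa ∩ Rosa ∩ Leo: 09:15-10:30, 10:45-12:45.
Summing the common windows: 75 + 120 = 195 minutes.

195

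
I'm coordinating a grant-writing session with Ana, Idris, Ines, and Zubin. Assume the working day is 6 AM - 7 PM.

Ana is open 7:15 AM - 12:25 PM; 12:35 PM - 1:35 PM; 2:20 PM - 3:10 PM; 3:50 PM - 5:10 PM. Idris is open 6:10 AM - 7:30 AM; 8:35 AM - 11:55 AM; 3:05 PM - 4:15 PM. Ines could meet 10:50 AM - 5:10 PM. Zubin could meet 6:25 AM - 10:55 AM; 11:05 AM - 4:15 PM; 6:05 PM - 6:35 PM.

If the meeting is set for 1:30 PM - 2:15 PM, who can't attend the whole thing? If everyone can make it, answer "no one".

Ana, Idris

Ana: not fully free for 13:30-14:15. Idris: not fully free for 13:30-14:15. Ines: free for 13:30-14:15. Zubin: free for 13:30-14:15.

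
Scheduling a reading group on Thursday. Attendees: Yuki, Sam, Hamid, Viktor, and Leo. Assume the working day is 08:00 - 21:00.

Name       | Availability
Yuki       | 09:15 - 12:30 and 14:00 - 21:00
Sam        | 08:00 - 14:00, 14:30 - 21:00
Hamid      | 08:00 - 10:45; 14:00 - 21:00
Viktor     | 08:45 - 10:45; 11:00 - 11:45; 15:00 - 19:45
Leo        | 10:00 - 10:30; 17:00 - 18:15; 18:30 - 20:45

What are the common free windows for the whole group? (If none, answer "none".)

Yuki ∩ Sam: 09:15-12:30, 14:30-21:00.
Yuki ∩ Sam ∩ Hamid: 09:15-10:45, 14:30-21:00.
Yuki ∩ Sam ∩ Hamid ∩ Viktor: 09:15-10:45, 15:00-19:45.
Yuki ∩ Sam ∩ Hamid ∩ Viktor ∩ Leo: 10:00-10:30, 17:00-18:15, 18:30-19:45.

10:00-10:30, 17:00-18:15, 18:30-19:45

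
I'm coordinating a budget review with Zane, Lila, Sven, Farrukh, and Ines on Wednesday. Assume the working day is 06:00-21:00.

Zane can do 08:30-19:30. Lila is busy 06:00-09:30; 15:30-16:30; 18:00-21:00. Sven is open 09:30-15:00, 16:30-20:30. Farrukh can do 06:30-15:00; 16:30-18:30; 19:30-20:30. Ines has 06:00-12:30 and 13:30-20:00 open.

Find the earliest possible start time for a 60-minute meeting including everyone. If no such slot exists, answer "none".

Zane free: 08:30-19:30.
Lila free: 09:30-15:30, 16:30-18:00 (invert busy blocks within the working day).
Sven free: 09:30-15:00, 16:30-20:30.
Farrukh free: 06:30-15:00, 16:30-18:30, 19:30-20:30.
Ines free: 06:00-12:30, 13:30-20:00.
Zane ∩ Lila: 09:30-15:30, 16:30-18:00.
Zane ∩ Lila ∩ Sven: 09:30-15:00, 16:30-18:00.
Zane ∩ Lila ∩ Sven ∩ Farrukh: 09:30-15:00, 16:30-18:00.
Zane ∩ Lila ∩ Sven ∩ Farrukh ∩ Ines: 09:30-12:30, 13:30-15:00, 16:30-18:00.
The first common window of at least 60 minutes is 09:30-12:30, so the earliest start is 09:30.

09:30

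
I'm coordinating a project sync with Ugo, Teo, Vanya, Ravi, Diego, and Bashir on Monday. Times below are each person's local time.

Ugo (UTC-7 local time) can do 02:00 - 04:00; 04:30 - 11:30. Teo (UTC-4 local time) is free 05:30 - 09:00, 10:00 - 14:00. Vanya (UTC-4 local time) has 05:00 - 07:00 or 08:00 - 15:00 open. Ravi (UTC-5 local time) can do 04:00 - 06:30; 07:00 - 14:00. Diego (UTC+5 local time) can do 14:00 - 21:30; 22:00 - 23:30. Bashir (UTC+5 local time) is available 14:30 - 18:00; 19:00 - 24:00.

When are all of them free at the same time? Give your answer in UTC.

09:30-11:00, 12:00-13:00, 14:00-16:30, 17:00-18:00

Ugo in UTC: 09:00-11:00, 11:30-18:30 (add 7h to convert from UTC-7).
Teo in UTC: 09:30-13:00, 14:00-18:00 (add 4h to convert from UTC-4).
Vanya in UTC: 09:00-11:00, 12:00-19:00 (add 4h to convert from UTC-4).
Ravi in UTC: 09:00-11:30, 12:00-19:00 (add 5h to convert from UTC-5).
Diego in UTC: 09:00-16:30, 17:00-18:30 (subtract 5h to convert from UTC+5).
Bashir in UTC: 09:30-13:00, 14:00-19:00 (subtract 5h to convert from UTC+5).
Ugo ∩ Teo: 09:30-11:00, 11:30-13:00, 14:00-18:00.
Ugo ∩ Teo ∩ Vanya: 09:30-11:00, 12:00-13:00, 14:00-18:00.
Ugo ∩ Teo ∩ Vanya ∩ Ravi: 09:30-11:00, 12:00-13:00, 14:00-18:00.
Ugo ∩ Teo ∩ Vanya ∩ Ravi ∩ Diego: 09:30-11:00, 12:00-13:00, 14:00-16:30, 17:00-18:00.
Ugo ∩ Teo ∩ Vanya ∩ Ravi ∩ Diego ∩ Bashir: 09:30-11:00, 12:00-13:00, 14:00-16:30, 17:00-18:00.
Those are the intersection windows.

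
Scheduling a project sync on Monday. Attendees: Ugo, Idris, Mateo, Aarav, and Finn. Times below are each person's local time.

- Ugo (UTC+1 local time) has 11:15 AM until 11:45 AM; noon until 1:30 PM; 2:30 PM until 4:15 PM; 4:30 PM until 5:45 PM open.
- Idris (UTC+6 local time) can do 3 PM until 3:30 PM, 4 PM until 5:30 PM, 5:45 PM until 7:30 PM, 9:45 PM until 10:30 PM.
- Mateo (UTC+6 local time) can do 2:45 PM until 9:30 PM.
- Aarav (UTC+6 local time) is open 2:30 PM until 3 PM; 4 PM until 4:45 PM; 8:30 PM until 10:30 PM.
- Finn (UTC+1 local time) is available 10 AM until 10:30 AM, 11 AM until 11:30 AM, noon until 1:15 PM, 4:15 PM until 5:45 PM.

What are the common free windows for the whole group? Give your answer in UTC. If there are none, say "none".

10:15-10:30

Ugo in UTC: 10:15-10:45, 11:00-12:30, 13:30-15:15, 15:30-16:45 (subtract 1h to convert from UTC+1).
Idris in UTC: 09:00-09:30, 10:00-11:30, 11:45-13:30, 15:45-16:30 (subtract 6h to convert from UTC+6).
Mateo in UTC: 08:45-15:30 (subtract 6h to convert from UTC+6).
Aarav in UTC: 08:30-09:00, 10:00-10:45, 14:30-16:30 (subtract 6h to convert from UTC+6).
Finn in UTC: 09:00-09:30, 10:00-10:30, 11:00-12:15, 15:15-16:45 (subtract 1h to convert from UTC+1).
Ugo ∩ Idris: 10:15-10:45, 11:00-11:30, 11:45-12:30, 15:45-16:30.
Ugo ∩ Idris ∩ Mateo: 10:15-10:45, 11:00-11:30, 11:45-12:30.
Ugo ∩ Idris ∩ Mateo ∩ Aarav: 10:15-10:45.
Ugo ∩ Idris ∩ Mateo ∩ Aarav ∩ Finn: 10:15-10:30.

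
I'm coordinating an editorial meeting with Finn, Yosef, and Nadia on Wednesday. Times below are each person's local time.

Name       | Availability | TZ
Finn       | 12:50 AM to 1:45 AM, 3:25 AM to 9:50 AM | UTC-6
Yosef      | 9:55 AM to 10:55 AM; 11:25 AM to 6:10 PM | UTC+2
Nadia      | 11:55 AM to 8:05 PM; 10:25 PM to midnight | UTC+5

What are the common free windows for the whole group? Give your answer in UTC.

09:25-15:05

Finn in UTC: 06:50-07:45, 09:25-15:50 (add 6h to convert from UTC-6).
Yosef in UTC: 07:55-08:55, 09:25-16:10 (subtract 2h to convert from UTC+2).
Nadia in UTC: 06:55-15:05, 17:25-19:00 (subtract 5h to convert from UTC+5).
Finn ∩ Yosef: 09:25-15:50.
Finn ∩ Yosef ∩ Nadia: 09:25-15:05.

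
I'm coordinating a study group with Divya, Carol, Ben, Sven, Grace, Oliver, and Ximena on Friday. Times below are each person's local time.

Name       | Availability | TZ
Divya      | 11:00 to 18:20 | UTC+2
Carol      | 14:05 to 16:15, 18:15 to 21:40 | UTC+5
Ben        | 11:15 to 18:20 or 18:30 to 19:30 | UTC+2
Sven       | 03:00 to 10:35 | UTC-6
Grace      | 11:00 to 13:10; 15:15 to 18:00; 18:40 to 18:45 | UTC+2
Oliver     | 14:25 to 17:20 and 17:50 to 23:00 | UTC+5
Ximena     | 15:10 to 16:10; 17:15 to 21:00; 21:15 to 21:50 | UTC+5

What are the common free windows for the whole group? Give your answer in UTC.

Divya in UTC: 09:00-16:20 (subtract 2h to convert from UTC+2).
Carol in UTC: 09:05-11:15, 13:15-16:40 (subtract 5h to convert from UTC+5).
Ben in UTC: 09:15-16:20, 16:30-17:30 (subtract 2h to convert from UTC+2).
Sven in UTC: 09:00-16:35 (add 6h to convert from UTC-6).
Grace in UTC: 09:00-11:10, 13:15-16:00, 16:40-16:45 (subtract 2h to convert from UTC+2).
Oliver in UTC: 09:25-12:20, 12:50-18:00 (subtract 5h to convert from UTC+5).
Ximena in UTC: 10:10-11:10, 12:15-16:00, 16:15-16:50 (subtract 5h to convert from UTC+5).
Divya ∩ Carol: 09:05-11:15, 13:15-16:20.
Divya ∩ Carol ∩ Ben: 09:15-11:15, 13:15-16:20.
Divya ∩ Carol ∩ Ben ∩ Sven: 09:15-11:15, 13:15-16:20.
Divya ∩ Carol ∩ Ben ∩ Sven ∩ Grace: 09:15-11:10, 13:15-16:00.
Divya ∩ Carol ∩ Ben ∩ Sven ∩ Grace ∩ Oliver: 09:25-11:10, 13:15-16:00.
Divya ∩ Carol ∩ Ben ∩ Sven ∩ Grace ∩ Oliver ∩ Ximena: 10:10-11:10, 13:15-16:00.

10:10-11:10, 13:15-16:00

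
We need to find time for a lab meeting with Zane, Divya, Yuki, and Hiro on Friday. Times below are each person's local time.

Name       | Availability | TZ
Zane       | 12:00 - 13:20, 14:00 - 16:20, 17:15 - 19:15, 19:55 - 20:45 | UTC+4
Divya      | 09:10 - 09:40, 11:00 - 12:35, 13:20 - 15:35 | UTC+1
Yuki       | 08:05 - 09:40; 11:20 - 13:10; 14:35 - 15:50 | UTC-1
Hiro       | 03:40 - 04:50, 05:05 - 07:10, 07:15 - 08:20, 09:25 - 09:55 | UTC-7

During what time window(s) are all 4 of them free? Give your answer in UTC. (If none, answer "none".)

Zane in UTC: 08:00-09:20, 10:00-12:20, 13:15-15:15, 15:55-16:45 (subtract 4h to convert from UTC+4).
Divya in UTC: 08:10-08:40, 10:00-11:35, 12:20-14:35 (subtract 1h to convert from UTC+1).
Yuki in UTC: 09:05-10:40, 12:20-14:10, 15:35-16:50 (add 1h to convert from UTC-1).
Hiro in UTC: 10:40-11:50, 12:05-14:10, 14:15-15:20, 16:25-16:55 (add 7h to convert from UTC-7).
Zane ∩ Divya: 08:10-08:40, 10:00-11:35, 13:15-14:35.
Zane ∩ Divya ∩ Yuki: 10:00-10:40, 13:15-14:10.
Zane ∩ Divya ∩ Yuki ∩ Hiro: 13:15-14:10.

13:15-14:10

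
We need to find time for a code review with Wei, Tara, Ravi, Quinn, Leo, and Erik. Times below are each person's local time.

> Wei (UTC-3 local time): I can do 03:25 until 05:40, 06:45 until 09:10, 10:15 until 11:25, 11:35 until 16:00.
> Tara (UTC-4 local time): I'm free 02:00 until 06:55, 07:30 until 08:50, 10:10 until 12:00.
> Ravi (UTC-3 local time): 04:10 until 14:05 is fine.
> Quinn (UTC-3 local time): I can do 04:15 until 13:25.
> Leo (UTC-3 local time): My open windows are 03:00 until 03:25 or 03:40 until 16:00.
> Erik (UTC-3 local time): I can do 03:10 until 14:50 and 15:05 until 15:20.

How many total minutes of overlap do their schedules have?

295

Wei in UTC: 06:25-08:40, 09:45-12:10, 13:15-14:25, 14:35-19:00 (add 3h to convert from UTC-3).
Tara in UTC: 06:00-10:55, 11:30-12:50, 14:10-16:00 (add 4h to convert from UTC-4).
Ravi in UTC: 07:10-17:05 (add 3h to convert from UTC-3).
Quinn in UTC: 07:15-16:25 (add 3h to convert from UTC-3).
Leo in UTC: 06:00-06:25, 06:40-19:00 (add 3h to convert from UTC-3).
Erik in UTC: 06:10-17:50, 18:05-18:20 (add 3h to convert from UTC-3).
Wei ∩ Tara: 06:25-08:40, 09:45-10:55, 11:30-12:10, 14:10-14:25, 14:35-16:00.
Wei ∩ Tara ∩ Ravi: 07:10-08:40, 09:45-10:55, 11:30-12:10, 14:10-14:25, 14:35-16:00.
Wei ∩ Tara ∩ Ravi ∩ Quinn: 07:15-08:40, 09:45-10:55, 11:30-12:10, 14:10-14:25, 14:35-16:00.
Wei ∩ Tara ∩ Ravi ∩ Quinn ∩ Leo: 07:15-08:40, 09:45-10:55, 11:30-12:10, 14:10-14:25, 14:35-16:00.
Wei ∩ Tara ∩ Ravi ∩ Quinn ∩ Leo ∩ Erik: 07:15-08:40, 09:45-10:55, 11:30-12:10, 14:10-14:25, 14:35-16:00.
Summing the common windows: 85 + 70 + 40 + 15 + 85 = 295 minutes.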